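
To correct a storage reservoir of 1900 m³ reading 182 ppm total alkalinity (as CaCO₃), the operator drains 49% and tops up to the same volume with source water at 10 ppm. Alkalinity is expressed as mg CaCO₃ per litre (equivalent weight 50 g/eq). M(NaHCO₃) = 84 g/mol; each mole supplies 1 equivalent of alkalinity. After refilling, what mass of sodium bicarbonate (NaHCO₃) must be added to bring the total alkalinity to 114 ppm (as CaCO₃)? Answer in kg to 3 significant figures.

52.0 kg

Volume: 1900 m³ = 1,900,000 L.
After draining 49% and refilling: 182 × 0.51 + 10 × 0.49 = 97.72 ppm.
Deficit to target: 114 − 97.72 = 16.28 mg/L.
As CaCO₃: 16.28 mg/L × 1,900,000 L = 30,930 g; ÷ 50 g/eq ÷ 1 = 618.6 mol NaHCO₃.
Mass: 618.6 × 84 = 51,970 g.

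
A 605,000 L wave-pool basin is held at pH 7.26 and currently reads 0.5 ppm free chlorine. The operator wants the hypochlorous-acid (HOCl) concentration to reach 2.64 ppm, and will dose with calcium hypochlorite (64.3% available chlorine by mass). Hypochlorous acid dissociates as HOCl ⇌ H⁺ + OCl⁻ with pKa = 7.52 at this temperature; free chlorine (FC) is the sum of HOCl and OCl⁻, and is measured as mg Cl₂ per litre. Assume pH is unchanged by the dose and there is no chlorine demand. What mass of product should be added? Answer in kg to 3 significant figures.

[OCl⁻]/[HOCl] = 10^(pH − pKa) = 10^(7.26 − 7.52) = 0.5495; fraction as HOCl = 1/(1 + 0.5495) = 0.6454.
Free chlorine required for 2.64 ppm HOCl: 2.64 / 0.6454 = 4.091 ppm.
FC to add: 4.091 − 0.5 = 3.591 mg/L as Cl₂.
Cl₂ equivalent: 3.591 mg/L × 605,000 L = 2172 g.
Product at 64.3% available Cl: 2172 / 0.643 = 3379 g.

3.38 kg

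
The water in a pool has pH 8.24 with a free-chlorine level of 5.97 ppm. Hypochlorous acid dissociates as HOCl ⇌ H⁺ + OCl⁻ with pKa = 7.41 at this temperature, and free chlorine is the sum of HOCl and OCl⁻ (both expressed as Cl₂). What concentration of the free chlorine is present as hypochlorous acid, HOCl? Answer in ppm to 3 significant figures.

[OCl⁻]/[HOCl] = 10^(pH − pKa) = 10^(8.24 − 7.41) = 10^0.83 = 6.761.
Fraction as HOCl = 1 / (1 + 6.761) = 0.1289.
HOCl = 0.1289 × 5.97 ppm = 0.7692 ppm.

0.769 ppm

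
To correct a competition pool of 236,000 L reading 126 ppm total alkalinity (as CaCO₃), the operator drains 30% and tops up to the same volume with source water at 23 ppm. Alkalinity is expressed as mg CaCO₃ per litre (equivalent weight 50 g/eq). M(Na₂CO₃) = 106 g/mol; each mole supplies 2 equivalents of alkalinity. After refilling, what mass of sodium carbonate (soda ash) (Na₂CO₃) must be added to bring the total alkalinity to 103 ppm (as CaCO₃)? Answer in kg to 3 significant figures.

1.98 kg

After draining 30% and refilling: 126 × 0.70 + 23 × 0.30 = 95.1 ppm.
Deficit to target: 103 − 95.1 = 7.9 mg/L.
As CaCO₃: 7.9 mg/L × 236,000 L = 1864 g; ÷ 50 g/eq ÷ 2 = 18.64 mol Na₂CO₃.
Mass: 18.64 × 106 = 1976 g.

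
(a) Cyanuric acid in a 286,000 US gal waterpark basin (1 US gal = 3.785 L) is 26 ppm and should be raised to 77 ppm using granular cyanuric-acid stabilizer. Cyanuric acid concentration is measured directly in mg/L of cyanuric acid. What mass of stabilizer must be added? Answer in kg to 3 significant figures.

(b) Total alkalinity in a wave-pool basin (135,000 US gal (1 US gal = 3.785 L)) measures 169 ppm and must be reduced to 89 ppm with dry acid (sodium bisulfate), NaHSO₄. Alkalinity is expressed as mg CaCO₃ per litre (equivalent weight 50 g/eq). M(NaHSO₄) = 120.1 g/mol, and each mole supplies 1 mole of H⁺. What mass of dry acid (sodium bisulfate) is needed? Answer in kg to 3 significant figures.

(a) Volume: 286,000 US gal × 3.785 L/gal = 1,082,510 L.
(a) CYA to add: (77 − 26) = 51 mg/L × 1,082,510 L = 55,210 g cyanuric acid.

(b) Volume: 135,000 US gal × 3.785 L/gal = 510,975 L.
(b) Alkalinity to neutralize: (169 − 89) = 80 mg/L as CaCO₃ × 510,975 L = 40,880 g as CaCO₃.
(b) Equivalents of H⁺ required: 40,880 ÷ 50 g/eq = 817.6 eq = 817.6 mol NaHSO₄.
(b) Mass of NaHSO₄: 817.6 × 120.1 = 98,190 g.

(a) 55.2 kg; (b) 98.2 kg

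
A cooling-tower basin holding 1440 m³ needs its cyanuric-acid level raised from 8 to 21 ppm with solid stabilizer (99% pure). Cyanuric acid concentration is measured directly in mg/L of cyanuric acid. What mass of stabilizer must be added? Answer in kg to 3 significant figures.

18.9 kg

Volume: 1440 m³ = 1,440,000 L.
CYA to add: (21 − 8) = 13 mg/L × 1,440,000 L = 18,720 g cyanuric acid.
At 99% purity: 18,720 / 0.99 = 18,910 g product.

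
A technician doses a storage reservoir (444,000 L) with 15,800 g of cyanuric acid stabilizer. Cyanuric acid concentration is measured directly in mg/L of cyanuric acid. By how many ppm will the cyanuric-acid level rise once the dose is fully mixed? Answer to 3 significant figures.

Rise: 15,800 g / 444,000 L × 1000 = 35.59 mg/L.

35.6 ppm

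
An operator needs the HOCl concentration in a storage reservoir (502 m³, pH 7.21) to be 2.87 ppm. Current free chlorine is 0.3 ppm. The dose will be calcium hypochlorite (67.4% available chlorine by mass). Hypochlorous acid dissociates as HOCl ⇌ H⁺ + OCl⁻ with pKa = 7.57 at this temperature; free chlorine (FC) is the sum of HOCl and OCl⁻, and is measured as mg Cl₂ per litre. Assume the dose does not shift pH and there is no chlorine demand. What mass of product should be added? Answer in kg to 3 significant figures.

Volume: 502 m³ = 502,000 L.
[OCl⁻]/[HOCl] = 10^(pH − pKa) = 10^(7.21 − 7.57) = 0.4365; fraction as HOCl = 1/(1 + 0.4365) = 0.6961.
Free chlorine required for 2.87 ppm HOCl: 2.87 / 0.6961 = 4.123 ppm.
FC to add: 4.123 − 0.3 = 3.823 mg/L as Cl₂.
Cl₂ equivalent: 3.823 mg/L × 502,000 L = 1919 g.
Product at 67.4% available Cl: 1919 / 0.674 = 2847 g.

2.85 kg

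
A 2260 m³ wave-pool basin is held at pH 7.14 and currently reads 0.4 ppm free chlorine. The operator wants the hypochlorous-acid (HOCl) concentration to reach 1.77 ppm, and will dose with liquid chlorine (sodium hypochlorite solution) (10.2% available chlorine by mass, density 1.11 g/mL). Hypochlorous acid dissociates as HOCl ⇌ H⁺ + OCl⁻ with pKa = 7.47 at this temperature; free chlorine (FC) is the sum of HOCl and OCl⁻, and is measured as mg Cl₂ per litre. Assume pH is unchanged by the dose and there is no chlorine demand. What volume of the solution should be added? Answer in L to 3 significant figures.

43.9 L

Volume: 2260 m³ = 2,260,000 L.
[OCl⁻]/[HOCl] = 10^(pH − pKa) = 10^(7.14 − 7.47) = 0.4677; fraction as HOCl = 1/(1 + 0.4677) = 0.6813.
Free chlorine required for 1.77 ppm HOCl: 1.77 / 0.6813 = 2.598 ppm.
FC to add: 2.598 − 0.4 = 2.198 mg/L as Cl₂.
Cl₂ equivalent: 2.198 mg/L × 2,260,000 L = 4967 g.
Product at 10.2% available Cl: 4967 / 0.102 = 48,700 g.
Volume: 48,700 g ÷ 1.11 g/mL = 43,870 mL.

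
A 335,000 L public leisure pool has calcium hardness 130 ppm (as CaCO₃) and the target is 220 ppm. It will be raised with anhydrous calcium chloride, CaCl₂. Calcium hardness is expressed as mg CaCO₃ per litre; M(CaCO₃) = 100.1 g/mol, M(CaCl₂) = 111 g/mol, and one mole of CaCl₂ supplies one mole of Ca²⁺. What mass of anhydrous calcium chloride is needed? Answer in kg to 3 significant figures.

Hardness to add: (220 − 130) = 90 mg/L as CaCO₃ × 335,000 L = 30,150 g as CaCO₃.
Moles of Ca²⁺ (1 mol Ca²⁺ ≡ 1 mol CaCO₃): 30,150 / 100.1 g/mol = 301.2 mol.
Mass of CaCl₂: 301.2 × 111 = 33,430 g.

33.4 kg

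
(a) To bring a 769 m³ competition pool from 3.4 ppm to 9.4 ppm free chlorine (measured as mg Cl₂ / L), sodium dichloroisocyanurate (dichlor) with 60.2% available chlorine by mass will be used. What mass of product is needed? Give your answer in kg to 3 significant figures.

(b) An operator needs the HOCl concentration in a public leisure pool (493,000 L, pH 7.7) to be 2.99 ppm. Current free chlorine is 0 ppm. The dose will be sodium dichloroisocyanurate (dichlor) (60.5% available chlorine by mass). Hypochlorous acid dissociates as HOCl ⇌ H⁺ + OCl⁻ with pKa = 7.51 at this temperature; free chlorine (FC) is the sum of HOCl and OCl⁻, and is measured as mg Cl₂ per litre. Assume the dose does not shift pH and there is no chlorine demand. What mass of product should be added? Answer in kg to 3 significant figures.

(a) 7.66 kg; (b) 6.21 kg

(a) Volume: 769 m³ = 769,000 L.
(a) Chlorine deficit: 9.4 − 3.4 = 6 ppm = 6 mg/L as Cl₂.
(a) Cl₂ equivalent needed: 6 mg/L × 769,000 L = 4,614,000 mg = 4614 g.
(a) Product at 60.2% available chlorine: 4614 / 0.602 = 7664 g.

(b) [OCl⁻]/[HOCl] = 10^(pH − pKa) = 10^(7.7 − 7.51) = 1.549; fraction as HOCl = 1/(1 + 1.549) = 0.3923.
(b) Free chlorine required for 2.99 ppm HOCl: 2.99 / 0.3923 = 7.621 ppm.
(b) FC to add: 7.621 − 0 = 7.621 mg/L as Cl₂.
(b) Cl₂ equivalent: 7.621 mg/L × 493,000 L = 3757 g.
(b) Product at 60.5% available Cl: 3757 / 0.605 = 6210 g.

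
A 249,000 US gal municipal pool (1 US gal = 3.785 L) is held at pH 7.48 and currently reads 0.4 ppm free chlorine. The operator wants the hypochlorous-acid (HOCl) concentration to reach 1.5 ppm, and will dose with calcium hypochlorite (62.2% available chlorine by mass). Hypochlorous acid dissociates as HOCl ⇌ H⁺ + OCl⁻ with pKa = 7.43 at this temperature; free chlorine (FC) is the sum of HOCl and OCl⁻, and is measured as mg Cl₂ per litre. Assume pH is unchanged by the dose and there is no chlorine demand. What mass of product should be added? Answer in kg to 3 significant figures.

4.22 kg

Volume: 249,000 US gal × 3.785 L/gal = 942,465 L.
[OCl⁻]/[HOCl] = 10^(pH − pKa) = 10^(7.48 − 7.43) = 1.122; fraction as HOCl = 1/(1 + 1.122) = 0.4712.
Free chlorine required for 1.5 ppm HOCl: 1.5 / 0.4712 = 3.183 ppm.
FC to add: 3.183 − 0.4 = 2.783 mg/L as Cl₂.
Cl₂ equivalent: 2.783 mg/L × 942,465 L = 2623 g.
Product at 62.2% available Cl: 2623 / 0.622 = 4217 g.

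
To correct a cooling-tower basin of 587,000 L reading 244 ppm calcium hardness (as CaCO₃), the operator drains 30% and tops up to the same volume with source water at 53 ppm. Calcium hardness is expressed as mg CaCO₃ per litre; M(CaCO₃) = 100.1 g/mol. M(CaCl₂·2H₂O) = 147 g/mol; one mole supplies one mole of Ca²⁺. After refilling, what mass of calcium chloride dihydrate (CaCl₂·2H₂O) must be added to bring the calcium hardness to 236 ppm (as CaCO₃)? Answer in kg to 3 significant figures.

After draining 30% and refilling: 244 × 0.70 + 53 × 0.30 = 186.7 ppm.
Deficit to target: 236 − 186.7 = 49.3 mg/L.
As CaCO₃: 49.3 mg/L × 587,000 L = 28,940 g; ÷ 100.1 = 289.1 mol Ca²⁺.
Mass: 289.1 × 147 = 42,500 g.

42.5 kg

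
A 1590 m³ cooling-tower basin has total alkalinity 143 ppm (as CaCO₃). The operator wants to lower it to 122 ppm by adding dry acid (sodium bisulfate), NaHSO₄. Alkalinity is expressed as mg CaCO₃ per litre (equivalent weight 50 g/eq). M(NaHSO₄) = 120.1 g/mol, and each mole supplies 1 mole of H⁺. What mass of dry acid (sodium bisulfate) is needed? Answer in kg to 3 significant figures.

80.2 kg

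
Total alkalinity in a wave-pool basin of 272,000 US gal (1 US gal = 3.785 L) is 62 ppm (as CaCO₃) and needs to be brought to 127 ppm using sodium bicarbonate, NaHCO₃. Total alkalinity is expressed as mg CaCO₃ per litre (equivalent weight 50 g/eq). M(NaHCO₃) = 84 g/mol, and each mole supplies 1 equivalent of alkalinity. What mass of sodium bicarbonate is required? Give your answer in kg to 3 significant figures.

112 kg

Volume: 272,000 US gal × 3.785 L/gal = 1,029,520 L.
Alkalinity to add: (127 − 62) = 65 mg/L as CaCO₃ × 1,029,520 L = 66,920 g as CaCO₃.
Equivalents: 66,920 g ÷ 50 g/eq = 1338 eq.
NaHCO₃ supplies 1 eq per mole → 1338 mol.
Mass: 1338 mol × 84 g/mol = 112,400 g.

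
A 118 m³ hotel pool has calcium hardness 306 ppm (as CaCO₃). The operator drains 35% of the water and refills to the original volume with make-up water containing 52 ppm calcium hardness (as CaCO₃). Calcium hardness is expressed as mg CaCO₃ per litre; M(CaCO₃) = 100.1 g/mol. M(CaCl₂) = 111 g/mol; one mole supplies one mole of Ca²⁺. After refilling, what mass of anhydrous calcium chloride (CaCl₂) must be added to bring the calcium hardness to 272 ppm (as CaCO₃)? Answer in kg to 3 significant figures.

7.18 kg

Volume: 118 m³ = 118,000 L.
After draining 35% and refilling: 306 × 0.65 + 52 × 0.35 = 217.1 ppm.
Deficit to target: 272 − 217.1 = 54.9 mg/L.
As CaCO₃: 54.9 mg/L × 118,000 L = 6478 g; ÷ 100.1 = 64.72 mol Ca²⁺.
Mass: 64.72 × 111 = 7184 g.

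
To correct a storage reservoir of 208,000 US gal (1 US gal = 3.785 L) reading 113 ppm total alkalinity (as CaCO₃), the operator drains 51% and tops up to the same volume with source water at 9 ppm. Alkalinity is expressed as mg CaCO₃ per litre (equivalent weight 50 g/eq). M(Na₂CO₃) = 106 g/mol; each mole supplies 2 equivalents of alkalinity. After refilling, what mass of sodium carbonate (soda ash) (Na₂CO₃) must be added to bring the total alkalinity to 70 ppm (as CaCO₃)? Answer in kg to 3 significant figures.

8.38 kg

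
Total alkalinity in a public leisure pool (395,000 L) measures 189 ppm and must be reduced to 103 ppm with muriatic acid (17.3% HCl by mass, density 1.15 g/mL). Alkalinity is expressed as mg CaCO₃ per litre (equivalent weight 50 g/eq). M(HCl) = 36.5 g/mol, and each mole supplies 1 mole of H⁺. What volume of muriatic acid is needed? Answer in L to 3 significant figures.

125 L

Alkalinity to neutralize: (189 − 103) = 86 mg/L as CaCO₃ × 395,000 L = 33,970 g as CaCO₃.
Equivalents of H⁺ required: 33,970 ÷ 50 g/eq = 679.4 eq = 679.4 mol HCl.
Mass of HCl: 679.4 × 36.5 = 24,800 g.
Mass of 17.3% solution: 24,800 / 0.173 = 143,300 g.
Volume: 143,300 g ÷ 1.15 g/mL = 124,600 mL.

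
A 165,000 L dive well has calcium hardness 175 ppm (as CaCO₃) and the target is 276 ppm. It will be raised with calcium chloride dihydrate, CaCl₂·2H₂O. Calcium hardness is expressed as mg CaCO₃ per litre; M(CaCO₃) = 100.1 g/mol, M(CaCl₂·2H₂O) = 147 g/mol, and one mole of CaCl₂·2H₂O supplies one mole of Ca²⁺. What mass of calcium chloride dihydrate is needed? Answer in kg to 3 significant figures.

24.5 kg

Hardness to add: (276 − 175) = 101 mg/L as CaCO₃ × 165,000 L = 16,660 g as CaCO₃.
Moles of Ca²⁺ (1 mol Ca²⁺ ≡ 1 mol CaCO₃): 16,660 / 100.1 g/mol = 166.5 mol.
Mass of CaCl₂·2H₂O: 166.5 × 147 = 24,470 g.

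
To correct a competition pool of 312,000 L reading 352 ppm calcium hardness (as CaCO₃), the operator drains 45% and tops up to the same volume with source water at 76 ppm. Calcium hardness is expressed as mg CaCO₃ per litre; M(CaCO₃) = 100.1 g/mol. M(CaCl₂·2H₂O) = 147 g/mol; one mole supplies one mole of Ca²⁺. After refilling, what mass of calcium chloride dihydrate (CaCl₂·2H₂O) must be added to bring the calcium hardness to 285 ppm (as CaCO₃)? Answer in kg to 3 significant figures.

26.2 kg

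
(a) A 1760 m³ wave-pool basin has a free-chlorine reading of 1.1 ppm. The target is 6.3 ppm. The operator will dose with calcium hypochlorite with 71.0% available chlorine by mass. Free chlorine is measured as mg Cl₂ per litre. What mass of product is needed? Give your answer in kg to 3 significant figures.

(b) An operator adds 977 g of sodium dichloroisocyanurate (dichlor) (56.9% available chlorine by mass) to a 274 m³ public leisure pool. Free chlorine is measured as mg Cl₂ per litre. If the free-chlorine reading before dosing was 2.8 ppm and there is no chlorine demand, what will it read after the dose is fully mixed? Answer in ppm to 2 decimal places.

(a) Volume: 1760 m³ = 1,760,000 L.
(a) Chlorine deficit: 6.3 − 1.1 = 5.2 ppm = 5.2 mg/L as Cl₂.
(a) Cl₂ equivalent needed: 5.2 mg/L × 1,760,000 L = 9,152,000 mg = 9152 g.
(a) Product at 71.0% available chlorine: 9152 / 0.71 = 12,890 g.

(b) Volume: 274 m³ = 274,000 L.
(b) Available chlorine delivered: 977 g × 0.569 = 555.9 g as Cl₂.
(b) Concentration rise: 555.9 g / 274,000 L = 2.029 mg/L = 2.03 ppm.
(b) Final FC: 2.8 + 2.03 = 4.83 ppm.

(a) 12.9 kg; (b) 4.83 ppm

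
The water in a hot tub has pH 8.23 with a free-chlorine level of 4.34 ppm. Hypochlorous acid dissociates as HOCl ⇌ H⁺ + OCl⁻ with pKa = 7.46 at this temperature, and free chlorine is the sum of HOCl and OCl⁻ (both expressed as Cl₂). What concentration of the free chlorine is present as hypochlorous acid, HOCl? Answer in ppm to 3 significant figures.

[OCl⁻]/[HOCl] = 10^(pH − pKa) = 10^(8.23 − 7.46) = 10^0.77 = 5.888.
Fraction as HOCl = 1 / (1 + 5.888) = 0.1452.
HOCl = 0.1452 × 4.34 ppm = 0.63 ppm.

0.630 ppm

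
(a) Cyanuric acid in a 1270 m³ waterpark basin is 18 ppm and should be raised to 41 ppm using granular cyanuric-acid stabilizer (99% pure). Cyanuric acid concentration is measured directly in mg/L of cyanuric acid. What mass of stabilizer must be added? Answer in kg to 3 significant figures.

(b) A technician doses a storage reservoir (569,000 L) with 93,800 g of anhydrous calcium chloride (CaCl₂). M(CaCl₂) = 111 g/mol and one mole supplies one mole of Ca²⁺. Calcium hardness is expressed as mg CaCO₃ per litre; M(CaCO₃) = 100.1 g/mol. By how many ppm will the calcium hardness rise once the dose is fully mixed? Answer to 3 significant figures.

(a) 29.5 kg; (b) 149 ppm

(a) Volume: 1270 m³ = 1,270,000 L.
(a) CYA to add: (41 − 18) = 23 mg/L × 1,270,000 L = 29,210 g cyanuric acid.
(a) At 99% purity: 29,210 / 0.99 = 29,510 g product.

(b) Moles of Ca²⁺: 93,800 g ÷ 111 g/mol = 845 mol.
(b) As CaCO₃: 845 mol × 100.1 g/mol = 84,590 g.
(b) Rise: 84,590 g / 569,000 L × 1000 = 148.7 mg/L.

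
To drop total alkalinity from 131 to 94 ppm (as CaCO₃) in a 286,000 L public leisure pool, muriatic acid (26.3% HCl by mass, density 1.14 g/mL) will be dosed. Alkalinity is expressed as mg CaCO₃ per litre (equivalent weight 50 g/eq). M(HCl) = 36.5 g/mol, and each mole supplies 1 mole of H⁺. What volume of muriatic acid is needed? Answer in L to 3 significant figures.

Alkalinity to neutralize: (131 − 94) = 37 mg/L as CaCO₃ × 286,000 L = 10,580 g as CaCO₃.
Equivalents of H⁺ required: 10,580 ÷ 50 g/eq = 211.6 eq = 211.6 mol HCl.
Mass of HCl: 211.6 × 36.5 = 7725 g.
Mass of 26.3% solution: 7725 / 0.263 = 29,370 g.
Volume: 29,370 g ÷ 1.14 g/mL = 25,760 mL.

25.8 L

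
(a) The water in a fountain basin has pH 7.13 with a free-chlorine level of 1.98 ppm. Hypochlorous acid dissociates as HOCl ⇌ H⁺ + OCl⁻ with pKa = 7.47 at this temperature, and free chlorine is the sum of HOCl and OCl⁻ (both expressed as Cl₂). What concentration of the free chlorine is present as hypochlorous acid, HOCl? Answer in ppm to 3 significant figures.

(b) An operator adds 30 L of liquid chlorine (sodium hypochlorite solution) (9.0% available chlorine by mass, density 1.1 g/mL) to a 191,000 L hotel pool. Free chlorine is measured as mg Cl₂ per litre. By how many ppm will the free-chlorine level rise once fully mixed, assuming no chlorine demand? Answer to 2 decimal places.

(a) 1.36 ppm; (b) 15.55 ppm

(a) [OCl⁻]/[HOCl] = 10^(pH − pKa) = 10^(7.13 − 7.47) = 10^-0.34 = 0.4571.
(a) Fraction as HOCl = 1 / (1 + 0.4571) = 0.6863.
(a) HOCl = 0.6863 × 1.98 ppm = 1.359 ppm.

(b) Mass of solution: 30 L × 1000 mL/L × 1.1 g/mL = 33,000 g.
(b) Available chlorine delivered: 33,000 g × 0.09 = 2970 g as Cl₂.
(b) Concentration rise: 2970 g / 191,000 L = 15.55 mg/L = 15.55 ppm.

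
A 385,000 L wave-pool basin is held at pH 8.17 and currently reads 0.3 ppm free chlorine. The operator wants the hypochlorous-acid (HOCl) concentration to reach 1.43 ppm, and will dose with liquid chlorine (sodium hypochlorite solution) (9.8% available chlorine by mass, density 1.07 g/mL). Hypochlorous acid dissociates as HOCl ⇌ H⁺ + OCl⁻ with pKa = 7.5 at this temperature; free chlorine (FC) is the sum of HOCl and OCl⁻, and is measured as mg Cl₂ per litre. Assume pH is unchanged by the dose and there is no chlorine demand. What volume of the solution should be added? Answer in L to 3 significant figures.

[OCl⁻]/[HOCl] = 10^(pH − pKa) = 10^(8.17 − 7.5) = 4.677; fraction as HOCl = 1/(1 + 4.677) = 0.1761.
Free chlorine required for 1.43 ppm HOCl: 1.43 / 0.1761 = 8.119 ppm.
FC to add: 8.119 − 0.3 = 7.819 mg/L as Cl₂.
Cl₂ equivalent: 7.819 mg/L × 385,000 L = 3010 g.
Product at 9.8% available Cl: 3010 / 0.098 = 30,720 g.
Volume: 30,720 g ÷ 1.07 g/mL = 28,710 mL.

28.7 L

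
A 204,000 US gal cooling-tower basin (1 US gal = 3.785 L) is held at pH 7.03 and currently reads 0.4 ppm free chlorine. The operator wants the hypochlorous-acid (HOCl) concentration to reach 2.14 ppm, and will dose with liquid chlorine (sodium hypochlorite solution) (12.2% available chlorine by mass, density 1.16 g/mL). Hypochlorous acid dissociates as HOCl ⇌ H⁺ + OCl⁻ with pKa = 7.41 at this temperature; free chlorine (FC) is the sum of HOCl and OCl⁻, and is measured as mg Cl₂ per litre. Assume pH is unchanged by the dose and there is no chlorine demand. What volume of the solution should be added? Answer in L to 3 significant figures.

14.4 L

Volume: 204,000 US gal × 3.785 L/gal = 772,140 L.
[OCl⁻]/[HOCl] = 10^(pH − pKa) = 10^(7.03 − 7.41) = 0.4169; fraction as HOCl = 1/(1 + 0.4169) = 0.7058.
Free chlorine required for 2.14 ppm HOCl: 2.14 / 0.7058 = 3.032 ppm.
FC to add: 3.032 − 0.4 = 2.632 mg/L as Cl₂.
Cl₂ equivalent: 2.632 mg/L × 772,140 L = 2032 g.
Product at 12.2% available Cl: 2032 / 0.122 = 16,660 g.
Volume: 16,660 g ÷ 1.16 g/mL = 14,360 mL.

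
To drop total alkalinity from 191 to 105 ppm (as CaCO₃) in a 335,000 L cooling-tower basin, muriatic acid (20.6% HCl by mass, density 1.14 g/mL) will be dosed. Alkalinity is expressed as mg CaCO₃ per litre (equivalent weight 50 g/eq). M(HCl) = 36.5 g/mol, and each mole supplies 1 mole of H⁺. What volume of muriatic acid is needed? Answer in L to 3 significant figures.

89.6 L

Alkalinity to neutralize: (191 − 105) = 86 mg/L as CaCO₃ × 335,000 L = 28,810 g as CaCO₃.
Equivalents of H⁺ required: 28,810 ÷ 50 g/eq = 576.2 eq = 576.2 mol HCl.
Mass of HCl: 576.2 × 36.5 = 21,030 g.
Mass of 20.6% solution: 21,030 / 0.206 = 102,100 g.
Volume: 102,100 g ÷ 1.14 g/mL = 89,560 mL.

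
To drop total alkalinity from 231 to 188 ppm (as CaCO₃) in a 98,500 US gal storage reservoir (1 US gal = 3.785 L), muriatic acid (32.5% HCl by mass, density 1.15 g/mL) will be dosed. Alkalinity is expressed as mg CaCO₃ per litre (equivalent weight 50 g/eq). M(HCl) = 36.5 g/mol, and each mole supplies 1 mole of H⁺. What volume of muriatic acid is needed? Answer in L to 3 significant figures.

31.3 L

Volume: 98,500 US gal × 3.785 L/gal = 372,822 L.
Alkalinity to neutralize: (231 − 188) = 43 mg/L as CaCO₃ × 372,822 L = 16,030 g as CaCO₃.
Equivalents of H⁺ required: 16,030 ÷ 50 g/eq = 320.6 eq = 320.6 mol HCl.
Mass of HCl: 320.6 × 36.5 = 11,700 g.
Mass of 32.5% solution: 11,700 / 0.325 = 36,010 g.
Volume: 36,010 g ÷ 1.15 g/mL = 31,310 mL.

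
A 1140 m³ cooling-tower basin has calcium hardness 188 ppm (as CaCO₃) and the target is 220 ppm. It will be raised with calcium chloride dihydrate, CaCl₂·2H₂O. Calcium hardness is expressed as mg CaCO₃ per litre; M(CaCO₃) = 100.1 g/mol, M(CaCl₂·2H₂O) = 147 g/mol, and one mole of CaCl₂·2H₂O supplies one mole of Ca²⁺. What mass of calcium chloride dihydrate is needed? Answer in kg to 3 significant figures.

Volume: 1140 m³ = 1,140,000 L.
Hardness to add: (220 − 188) = 32 mg/L as CaCO₃ × 1,140,000 L = 36,480 g as CaCO₃.
Moles of Ca²⁺ (1 mol Ca²⁺ ≡ 1 mol CaCO₃): 36,480 / 100.1 g/mol = 364.4 mol.
Mass of CaCl₂·2H₂O: 364.4 × 147 = 53,570 g.

53.6 kg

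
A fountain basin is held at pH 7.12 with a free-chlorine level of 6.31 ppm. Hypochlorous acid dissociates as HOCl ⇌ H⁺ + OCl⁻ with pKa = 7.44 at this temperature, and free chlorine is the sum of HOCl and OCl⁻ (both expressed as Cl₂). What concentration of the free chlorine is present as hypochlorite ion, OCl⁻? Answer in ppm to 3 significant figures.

2.04 ppm

[OCl⁻]/[HOCl] = 10^(pH − pKa) = 10^(7.12 − 7.44) = 10^-0.32 = 0.4786.
Fraction as HOCl = 1 / (1 + 0.4786) = 0.6763.
OCl⁻ = (1 − 0.6763) × 6.31 ppm = 2.043 ppm.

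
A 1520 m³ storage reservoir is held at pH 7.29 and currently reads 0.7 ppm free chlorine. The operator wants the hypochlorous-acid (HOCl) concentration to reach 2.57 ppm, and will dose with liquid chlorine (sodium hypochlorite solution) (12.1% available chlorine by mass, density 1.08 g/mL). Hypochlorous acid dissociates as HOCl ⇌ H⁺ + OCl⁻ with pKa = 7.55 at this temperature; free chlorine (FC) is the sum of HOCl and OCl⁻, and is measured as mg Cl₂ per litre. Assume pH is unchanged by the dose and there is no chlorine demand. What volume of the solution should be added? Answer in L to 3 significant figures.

Volume: 1520 m³ = 1,520,000 L.
[OCl⁻]/[HOCl] = 10^(pH − pKa) = 10^(7.29 − 7.55) = 0.5495; fraction as HOCl = 1/(1 + 0.5495) = 0.6454.
Free chlorine required for 2.57 ppm HOCl: 2.57 / 0.6454 = 3.982 ppm.
FC to add: 3.982 − 0.7 = 3.282 mg/L as Cl₂.
Cl₂ equivalent: 3.282 mg/L × 1,520,000 L = 4989 g.
Product at 12.1% available Cl: 4989 / 0.121 = 41,230 g.
Volume: 41,230 g ÷ 1.08 g/mL = 38,180 mL.

38.2 L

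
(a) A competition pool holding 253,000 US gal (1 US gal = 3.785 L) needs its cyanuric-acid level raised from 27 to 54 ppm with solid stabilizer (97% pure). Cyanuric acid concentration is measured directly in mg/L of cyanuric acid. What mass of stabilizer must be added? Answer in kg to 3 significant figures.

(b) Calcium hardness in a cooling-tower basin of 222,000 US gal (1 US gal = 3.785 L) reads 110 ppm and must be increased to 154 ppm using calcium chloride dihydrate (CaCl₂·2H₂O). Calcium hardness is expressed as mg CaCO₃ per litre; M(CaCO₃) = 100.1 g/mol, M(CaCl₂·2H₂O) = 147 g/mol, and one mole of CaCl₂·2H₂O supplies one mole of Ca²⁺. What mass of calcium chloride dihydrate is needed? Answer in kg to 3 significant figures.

(a) Volume: 253,000 US gal × 3.785 L/gal = 957,605 L.
(a) CYA to add: (54 − 27) = 27 mg/L × 957,605 L = 25,860 g cyanuric acid.
(a) At 97% purity: 25,860 / 0.97 = 26,650 g product.

(b) Volume: 222,000 US gal × 3.785 L/gal = 840,270 L.
(b) Hardness to add: (154 − 110) = 44 mg/L as CaCO₃ × 840,270 L = 36,970 g as CaCO₃.
(b) Moles of Ca²⁺ (1 mol Ca²⁺ ≡ 1 mol CaCO₃): 36,970 / 100.1 g/mol = 369.3 mol.
(b) Mass of CaCl₂·2H₂O: 369.3 × 147 = 54,290 g.

(a) 26.7 kg; (b) 54.3 kg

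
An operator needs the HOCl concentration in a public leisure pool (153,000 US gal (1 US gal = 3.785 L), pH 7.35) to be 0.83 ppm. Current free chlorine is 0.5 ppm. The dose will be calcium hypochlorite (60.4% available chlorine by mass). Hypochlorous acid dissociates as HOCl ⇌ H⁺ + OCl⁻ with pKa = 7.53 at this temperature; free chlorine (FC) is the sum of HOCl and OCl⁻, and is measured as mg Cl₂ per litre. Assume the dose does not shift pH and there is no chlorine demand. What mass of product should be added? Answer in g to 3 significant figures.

842 g

Volume: 153,000 US gal × 3.785 L/gal = 579,105 L.
[OCl⁻]/[HOCl] = 10^(pH − pKa) = 10^(7.35 − 7.53) = 0.6607; fraction as HOCl = 1/(1 + 0.6607) = 0.6022.
Free chlorine required for 0.83 ppm HOCl: 0.83 / 0.6022 = 1.378 ppm.
FC to add: 1.378 − 0.5 = 0.8784 mg/L as Cl₂.
Cl₂ equivalent: 0.8784 mg/L × 579,105 L = 508.7 g.
Product at 60.4% available Cl: 508.7 / 0.604 = 842.2 g.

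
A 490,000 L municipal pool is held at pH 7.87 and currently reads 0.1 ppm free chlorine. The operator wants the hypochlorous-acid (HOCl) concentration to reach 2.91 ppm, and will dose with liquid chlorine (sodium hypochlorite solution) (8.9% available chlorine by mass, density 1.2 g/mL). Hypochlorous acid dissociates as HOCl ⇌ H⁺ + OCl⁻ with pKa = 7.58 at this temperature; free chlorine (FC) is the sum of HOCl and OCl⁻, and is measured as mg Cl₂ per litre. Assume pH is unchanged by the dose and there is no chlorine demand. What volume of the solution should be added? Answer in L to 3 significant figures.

[OCl⁻]/[HOCl] = 10^(pH − pKa) = 10^(7.87 − 7.58) = 1.95; fraction as HOCl = 1/(1 + 1.95) = 0.339.
Free chlorine required for 2.91 ppm HOCl: 2.91 / 0.339 = 8.584 ppm.
FC to add: 8.584 − 0.1 = 8.484 mg/L as Cl₂.
Cl₂ equivalent: 8.484 mg/L × 490,000 L = 4157 g.
Product at 8.9% available Cl: 4157 / 0.089 = 46,710 g.
Volume: 46,710 g ÷ 1.2 g/mL = 38,920 mL.

38.9 L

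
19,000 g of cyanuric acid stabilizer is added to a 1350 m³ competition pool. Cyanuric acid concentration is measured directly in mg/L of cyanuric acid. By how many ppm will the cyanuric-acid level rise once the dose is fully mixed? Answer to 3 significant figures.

Volume: 1350 m³ = 1,350,000 L.
Rise: 19,000 g / 1,350,000 L × 1000 = 14.07 mg/L.

14.1 ppm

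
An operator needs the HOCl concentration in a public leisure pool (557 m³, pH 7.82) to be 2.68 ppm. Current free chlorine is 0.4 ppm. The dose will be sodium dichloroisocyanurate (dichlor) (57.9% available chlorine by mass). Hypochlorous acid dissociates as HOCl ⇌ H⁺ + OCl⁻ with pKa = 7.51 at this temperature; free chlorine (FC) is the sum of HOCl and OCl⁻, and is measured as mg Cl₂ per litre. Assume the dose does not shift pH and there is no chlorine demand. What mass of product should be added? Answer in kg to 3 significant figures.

7.46 kg

Volume: 557 m³ = 557,000 L.
[OCl⁻]/[HOCl] = 10^(pH − pKa) = 10^(7.82 − 7.51) = 2.042; fraction as HOCl = 1/(1 + 2.042) = 0.3288.
Free chlorine required for 2.68 ppm HOCl: 2.68 / 0.3288 = 8.152 ppm.
FC to add: 8.152 − 0.4 = 7.752 mg/L as Cl₂.
Cl₂ equivalent: 7.752 mg/L × 557,000 L = 4318 g.
Product at 57.9% available Cl: 4318 / 0.579 = 7457 g.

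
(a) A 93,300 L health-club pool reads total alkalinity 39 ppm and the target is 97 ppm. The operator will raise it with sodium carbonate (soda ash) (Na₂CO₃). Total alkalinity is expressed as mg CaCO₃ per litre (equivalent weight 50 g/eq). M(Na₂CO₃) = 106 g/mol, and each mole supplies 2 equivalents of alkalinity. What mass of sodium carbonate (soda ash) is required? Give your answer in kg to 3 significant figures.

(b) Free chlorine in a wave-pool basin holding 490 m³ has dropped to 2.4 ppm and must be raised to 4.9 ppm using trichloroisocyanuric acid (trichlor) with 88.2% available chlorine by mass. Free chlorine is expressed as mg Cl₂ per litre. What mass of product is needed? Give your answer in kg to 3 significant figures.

(a) Alkalinity to add: (97 − 39) = 58 mg/L as CaCO₃ × 93,300 L = 5411 g as CaCO₃.
(a) Equivalents: 5411 g ÷ 50 g/eq = 108.2 eq.
(a) Each mole of Na₂CO₃ supplies 2 eq, so 108.2 / 2 = 54.11 mol.
(a) Mass: 54.11 mol × 106 g/mol = 5736 g.

(b) Volume: 490 m³ = 490,000 L.
(b) Chlorine deficit: 4.9 − 2.4 = 2.5 ppm = 2.5 mg/L as Cl₂.
(b) Cl₂ equivalent needed: 2.5 mg/L × 490,000 L = 1,225,000 mg = 1225 g.
(b) Product at 88.2% available chlorine: 1225 / 0.882 = 1389 g.

(a) 5.74 kg; (b) 1.39 kg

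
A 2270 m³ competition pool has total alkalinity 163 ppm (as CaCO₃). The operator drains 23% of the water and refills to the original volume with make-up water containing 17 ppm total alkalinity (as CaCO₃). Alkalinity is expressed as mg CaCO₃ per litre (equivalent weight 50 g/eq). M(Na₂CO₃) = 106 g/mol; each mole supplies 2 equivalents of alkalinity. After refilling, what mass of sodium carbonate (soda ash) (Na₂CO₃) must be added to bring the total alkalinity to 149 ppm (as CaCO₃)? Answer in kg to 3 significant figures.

47.1 kg

Volume: 2270 m³ = 2,270,000 L.
After draining 23% and refilling: 163 × 0.77 + 17 × 0.23 = 129.42 ppm.
Deficit to target: 149 − 129.42 = 19.58 mg/L.
As CaCO₃: 19.58 mg/L × 2,270,000 L = 44,450 g; ÷ 50 g/eq ÷ 2 = 444.5 mol Na₂CO₃.
Mass: 444.5 × 106 = 47,110 g.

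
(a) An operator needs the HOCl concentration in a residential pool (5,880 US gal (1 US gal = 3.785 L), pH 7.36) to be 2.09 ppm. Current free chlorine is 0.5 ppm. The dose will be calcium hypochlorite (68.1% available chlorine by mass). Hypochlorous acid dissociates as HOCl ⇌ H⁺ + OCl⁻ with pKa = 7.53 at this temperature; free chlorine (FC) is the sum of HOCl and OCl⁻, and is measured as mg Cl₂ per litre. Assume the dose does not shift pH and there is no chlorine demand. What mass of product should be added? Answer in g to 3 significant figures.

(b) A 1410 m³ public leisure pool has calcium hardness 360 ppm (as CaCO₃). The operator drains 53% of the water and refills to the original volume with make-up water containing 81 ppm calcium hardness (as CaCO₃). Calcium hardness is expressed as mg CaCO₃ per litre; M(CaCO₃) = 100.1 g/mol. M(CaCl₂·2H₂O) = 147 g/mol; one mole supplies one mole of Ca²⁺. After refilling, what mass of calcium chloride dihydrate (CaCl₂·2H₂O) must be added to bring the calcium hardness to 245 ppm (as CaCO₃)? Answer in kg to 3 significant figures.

(a) Volume: 5,880 US gal × 3.785 L/gal = 22,256 L.
(a) [OCl⁻]/[HOCl] = 10^(pH − pKa) = 10^(7.36 − 7.53) = 0.6761; fraction as HOCl = 1/(1 + 0.6761) = 0.5966.
(a) Free chlorine required for 2.09 ppm HOCl: 2.09 / 0.5966 = 3.503 ppm.
(a) FC to add: 3.503 − 0.5 = 3.003 mg/L as Cl₂.
(a) Cl₂ equivalent: 3.003 mg/L × 22,256 L = 66.83 g.
(a) Product at 68.1% available Cl: 66.83 / 0.681 = 98.14 g.

(b) Volume: 1410 m³ = 1,410,000 L.
(b) After draining 53% and refilling: 360 × 0.47 + 81 × 0.53 = 212.13 ppm.
(b) Deficit to target: 245 − 212.13 = 32.87 mg/L.
(b) As CaCO₃: 32.87 mg/L × 1,410,000 L = 46,350 g; ÷ 100.1 = 463 mol Ca²⁺.
(b) Mass: 463 × 147 = 68,060 g.

(a) 98.1 g; (b) 68.1 kg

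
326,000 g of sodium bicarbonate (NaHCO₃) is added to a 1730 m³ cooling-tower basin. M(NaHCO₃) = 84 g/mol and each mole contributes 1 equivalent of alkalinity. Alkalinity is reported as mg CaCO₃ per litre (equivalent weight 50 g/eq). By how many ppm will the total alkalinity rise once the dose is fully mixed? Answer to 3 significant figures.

112 ppm

Volume: 1730 m³ = 1,730,000 L.
Moles of NaHCO₃: 326,000 g ÷ 84 g/mol = 3881 mol → 3881 eq of alkalinity.
As CaCO₃: 3881 eq × 50 g/eq = 194,000 g.
Rise: 194,000 g / 1,730,000 L × 1000 = 112.2 mg/L.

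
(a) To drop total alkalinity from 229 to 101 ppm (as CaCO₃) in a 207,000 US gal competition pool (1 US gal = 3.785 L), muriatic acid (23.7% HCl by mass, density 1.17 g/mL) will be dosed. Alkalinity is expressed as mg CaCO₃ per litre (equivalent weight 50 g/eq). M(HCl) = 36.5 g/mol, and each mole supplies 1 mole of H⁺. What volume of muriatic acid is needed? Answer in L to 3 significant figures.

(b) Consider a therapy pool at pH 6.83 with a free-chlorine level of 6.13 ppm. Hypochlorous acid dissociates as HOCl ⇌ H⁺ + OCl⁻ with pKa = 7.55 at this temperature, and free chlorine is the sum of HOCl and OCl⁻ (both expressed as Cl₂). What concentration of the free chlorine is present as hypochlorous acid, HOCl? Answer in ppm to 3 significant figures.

(a) 264 L; (b) 5.15 ppm

(a) Volume: 207,000 US gal × 3.785 L/gal = 783,495 L.
(a) Alkalinity to neutralize: (229 − 101) = 128 mg/L as CaCO₃ × 783,495 L = 100,300 g as CaCO₃.
(a) Equivalents of H⁺ required: 100,300 ÷ 50 g/eq = 2006 eq = 2006 mol HCl.
(a) Mass of HCl: 2006 × 36.5 = 73,210 g.
(a) Mass of 23.7% solution: 73,210 / 0.237 = 308,900 g.
(a) Volume: 308,900 g ÷ 1.17 g/mL = 264,000 mL.

(b) [OCl⁻]/[HOCl] = 10^(pH − pKa) = 10^(6.83 − 7.55) = 10^-0.72 = 0.1905.
(b) Fraction as HOCl = 1 / (1 + 0.1905) = 0.84.
(b) HOCl = 0.84 × 6.13 ppm = 5.149 ppm.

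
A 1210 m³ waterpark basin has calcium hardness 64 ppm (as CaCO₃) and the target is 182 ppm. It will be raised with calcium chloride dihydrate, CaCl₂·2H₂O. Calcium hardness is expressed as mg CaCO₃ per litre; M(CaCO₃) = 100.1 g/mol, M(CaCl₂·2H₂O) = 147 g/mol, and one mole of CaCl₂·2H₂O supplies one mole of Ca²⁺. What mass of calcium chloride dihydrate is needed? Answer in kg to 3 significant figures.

Volume: 1210 m³ = 1,210,000 L.
Hardness to add: (182 − 64) = 118 mg/L as CaCO₃ × 1,210,000 L = 142,800 g as CaCO₃.
Moles of Ca²⁺ (1 mol Ca²⁺ ≡ 1 mol CaCO₃): 142,800 / 100.1 g/mol = 1426 mol.
Mass of CaCl₂·2H₂O: 1426 × 147 = 209,700 g.

210 kg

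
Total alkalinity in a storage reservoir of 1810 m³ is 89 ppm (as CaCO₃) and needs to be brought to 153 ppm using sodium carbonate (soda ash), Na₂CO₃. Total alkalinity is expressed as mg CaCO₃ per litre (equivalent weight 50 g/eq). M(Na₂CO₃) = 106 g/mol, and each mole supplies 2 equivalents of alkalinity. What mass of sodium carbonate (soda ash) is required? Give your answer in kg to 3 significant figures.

123 kg

Volume: 1810 m³ = 1,810,000 L.
Alkalinity to add: (153 − 89) = 64 mg/L as CaCO₃ × 1,810,000 L = 115,800 g as CaCO₃.
Equivalents: 115,800 g ÷ 50 g/eq = 2317 eq.
Each mole of Na₂CO₃ supplies 2 eq, so 2317 / 2 = 1158 mol.
Mass: 1158 mol × 106 g/mol = 122,800 g.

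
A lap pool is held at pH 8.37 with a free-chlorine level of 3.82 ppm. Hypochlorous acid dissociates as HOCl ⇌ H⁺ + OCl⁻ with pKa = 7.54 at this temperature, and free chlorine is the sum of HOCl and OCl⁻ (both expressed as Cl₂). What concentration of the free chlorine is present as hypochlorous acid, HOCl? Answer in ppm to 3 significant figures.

0.492 ppm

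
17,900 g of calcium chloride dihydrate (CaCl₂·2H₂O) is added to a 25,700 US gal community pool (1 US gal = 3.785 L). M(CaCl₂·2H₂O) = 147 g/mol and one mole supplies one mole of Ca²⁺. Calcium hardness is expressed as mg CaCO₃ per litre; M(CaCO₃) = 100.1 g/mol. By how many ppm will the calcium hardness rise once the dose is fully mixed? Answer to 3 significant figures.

Volume: 25,700 US gal × 3.785 L/gal = 97,274 L.
Moles of Ca²⁺: 17,900 g ÷ 147 g/mol = 121.8 mol.
As CaCO₃: 121.8 mol × 100.1 g/mol = 12,190 g.
Rise: 12,190 g / 97,274 L × 1000 = 125.3 mg/L.

125 ppm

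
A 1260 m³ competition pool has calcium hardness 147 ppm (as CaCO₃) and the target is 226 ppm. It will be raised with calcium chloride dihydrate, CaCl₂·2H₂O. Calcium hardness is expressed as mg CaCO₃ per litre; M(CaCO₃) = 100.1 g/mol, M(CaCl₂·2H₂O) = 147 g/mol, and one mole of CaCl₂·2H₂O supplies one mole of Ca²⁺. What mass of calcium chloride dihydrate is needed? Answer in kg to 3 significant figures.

Volume: 1260 m³ = 1,260,000 L.
Hardness to add: (226 − 147) = 79 mg/L as CaCO₃ × 1,260,000 L = 99,540 g as CaCO₃.
Moles of Ca²⁺ (1 mol Ca²⁺ ≡ 1 mol CaCO₃): 99,540 / 100.1 g/mol = 994.4 mol.
Mass of CaCl₂·2H₂O: 994.4 × 147 = 146,200 g.

146 kg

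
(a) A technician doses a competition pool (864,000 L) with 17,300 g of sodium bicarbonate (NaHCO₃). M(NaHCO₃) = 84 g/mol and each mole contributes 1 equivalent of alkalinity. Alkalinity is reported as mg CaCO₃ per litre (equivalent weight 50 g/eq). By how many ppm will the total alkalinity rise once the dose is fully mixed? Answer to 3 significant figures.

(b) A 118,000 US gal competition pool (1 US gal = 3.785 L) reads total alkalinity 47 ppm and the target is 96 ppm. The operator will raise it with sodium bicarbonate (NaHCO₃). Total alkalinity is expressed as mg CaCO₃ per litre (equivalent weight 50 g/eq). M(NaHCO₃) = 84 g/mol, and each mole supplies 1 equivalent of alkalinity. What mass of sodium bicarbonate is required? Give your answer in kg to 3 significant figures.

(a) Moles of NaHCO₃: 17,300 g ÷ 84 g/mol = 206 mol → 206 eq of alkalinity.
(a) As CaCO₃: 206 eq × 50 g/eq = 10,300 g.
(a) Rise: 10,300 g / 864,000 L × 1000 = 11.92 mg/L.

(b) Volume: 118,000 US gal × 3.785 L/gal = 446,630 L.
(b) Alkalinity to add: (96 − 47) = 49 mg/L as CaCO₃ × 446,630 L = 21,880 g as CaCO₃.
(b) Equivalents: 21,880 g ÷ 50 g/eq = 437.7 eq.
(b) NaHCO₃ supplies 1 eq per mole → 437.7 mol.
(b) Mass: 437.7 mol × 84 g/mol = 36,770 g.

(a) 11.9 ppm; (b) 36.8 kg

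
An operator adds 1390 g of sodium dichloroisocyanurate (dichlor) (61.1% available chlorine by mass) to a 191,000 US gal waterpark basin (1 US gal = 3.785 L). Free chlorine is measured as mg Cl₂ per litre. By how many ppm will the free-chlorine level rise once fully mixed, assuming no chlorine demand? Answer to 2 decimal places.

1.17 ppm

Volume: 191,000 US gal × 3.785 L/gal = 722,935 L.
Available chlorine delivered: 1390 g × 0.611 = 849.3 g as Cl₂.
Concentration rise: 849.3 g / 722,935 L = 1.175 mg/L = 1.17 ppm.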